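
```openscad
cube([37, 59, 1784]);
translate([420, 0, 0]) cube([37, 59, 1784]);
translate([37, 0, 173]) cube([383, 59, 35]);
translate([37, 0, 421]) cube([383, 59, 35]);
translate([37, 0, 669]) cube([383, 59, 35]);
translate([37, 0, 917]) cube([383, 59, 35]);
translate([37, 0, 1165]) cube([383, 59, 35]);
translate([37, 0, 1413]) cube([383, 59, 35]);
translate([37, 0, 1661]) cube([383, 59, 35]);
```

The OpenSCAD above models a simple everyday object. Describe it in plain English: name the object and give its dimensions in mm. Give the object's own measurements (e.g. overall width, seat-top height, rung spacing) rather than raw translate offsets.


A straight ladder. Two 37×59 mm vertical rails, 1784 mm tall, stand 457 mm apart (outside-to-outside) with their front faces coplanar on the −y side. 7 rungs, each 59 mm deep and 35 mm tall, span between the inner faces of the rails, front faces flush with the rails. The lowest rung's underside is at z = 173 mm and rungs are spaced 248 mm apart (underside to underside).


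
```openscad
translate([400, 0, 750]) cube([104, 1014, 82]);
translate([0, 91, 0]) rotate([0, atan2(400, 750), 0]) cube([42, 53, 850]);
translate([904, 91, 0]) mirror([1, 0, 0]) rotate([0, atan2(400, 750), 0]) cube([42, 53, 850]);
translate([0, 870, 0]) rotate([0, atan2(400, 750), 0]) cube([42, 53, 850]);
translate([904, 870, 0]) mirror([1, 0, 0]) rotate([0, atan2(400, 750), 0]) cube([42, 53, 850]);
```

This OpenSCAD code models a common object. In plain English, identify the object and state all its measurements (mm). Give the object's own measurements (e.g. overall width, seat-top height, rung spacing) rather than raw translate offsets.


A sawhorse. A 104×1014×82 mm beam (x, y, z) sits on two A-frame leg pairs. Each pair is two raked legs of 42×53 mm section (53 mm along y) splaying symmetrically in x. Each leg rises 750 mm vertically over 400 mm of horizontal reach and is 850 mm long along its own axis. Every leg's outer bottom edge rests on the floor and its outer top edge meets a bottom edge of the beam — the left legs (tilting toward +x) meet the beam's −x bottom edge, the right legs (their mirror images, tilting toward −x) meet its +x bottom edge — so the leg tops tuck under the beam, the beam's underside is 750 mm above the floor, and the feet are 904 mm apart outside-to-outside with the beam centred between them. The two leg pairs are set in 91 mm from either end of the beam.


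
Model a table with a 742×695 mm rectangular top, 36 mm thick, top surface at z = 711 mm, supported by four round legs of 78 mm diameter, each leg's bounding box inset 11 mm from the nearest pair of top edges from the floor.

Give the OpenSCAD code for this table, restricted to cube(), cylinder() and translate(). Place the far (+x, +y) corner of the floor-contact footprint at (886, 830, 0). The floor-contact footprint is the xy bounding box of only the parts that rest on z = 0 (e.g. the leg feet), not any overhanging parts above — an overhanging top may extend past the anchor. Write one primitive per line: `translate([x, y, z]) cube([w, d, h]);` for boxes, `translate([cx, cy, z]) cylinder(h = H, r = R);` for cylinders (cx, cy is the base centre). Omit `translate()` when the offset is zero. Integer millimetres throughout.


translate([155, 146, 675]) cube([742, 695, 36]);
translate([205, 196, 0]) cylinder(h = 675, r = 39);
translate([847, 196, 0]) cylinder(h = 675, r = 39);
translate([205, 791, 0]) cylinder(h = 675, r = 39);
translate([847, 791, 0]) cylinder(h = 675, r = 39);


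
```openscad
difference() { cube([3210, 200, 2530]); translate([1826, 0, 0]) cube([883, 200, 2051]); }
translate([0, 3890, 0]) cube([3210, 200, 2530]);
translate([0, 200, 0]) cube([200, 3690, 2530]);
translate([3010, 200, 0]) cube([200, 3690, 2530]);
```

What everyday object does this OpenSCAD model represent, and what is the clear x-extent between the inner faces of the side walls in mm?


A single room. The interior width is 2810 mm.

Four walls enclosing a rectangle with a door in the front wall — a room. Outside width 3210 minus two 200 mm walls gives 2810 mm.


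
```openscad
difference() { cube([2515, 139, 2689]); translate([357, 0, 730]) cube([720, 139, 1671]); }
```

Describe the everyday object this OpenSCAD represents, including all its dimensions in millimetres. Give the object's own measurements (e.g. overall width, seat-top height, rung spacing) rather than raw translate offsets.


A wall 2515 mm long (x), 139 mm thick (y), 2689 mm tall, with a rectangular window opening cut through it. The opening is 720 mm wide and 1671 mm tall; its sill is at z = 730 mm and its near (−x) edge is 357 mm from the wall's −x end. The opening passes through the full wall thickness.


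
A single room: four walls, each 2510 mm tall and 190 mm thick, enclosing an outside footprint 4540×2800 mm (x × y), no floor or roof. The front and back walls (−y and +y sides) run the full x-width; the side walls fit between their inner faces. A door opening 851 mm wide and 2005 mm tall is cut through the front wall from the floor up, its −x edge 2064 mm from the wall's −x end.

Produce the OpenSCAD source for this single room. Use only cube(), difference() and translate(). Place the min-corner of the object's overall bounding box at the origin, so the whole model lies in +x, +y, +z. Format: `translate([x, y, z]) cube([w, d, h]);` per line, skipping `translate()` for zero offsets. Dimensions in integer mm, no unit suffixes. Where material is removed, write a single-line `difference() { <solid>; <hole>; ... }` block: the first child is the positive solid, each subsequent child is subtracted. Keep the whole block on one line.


difference() { cube([4540, 190, 2510]); translate([2064, 0, 0]) cube([851, 190, 2005]); }
translate([0, 2610, 0]) cube([4540, 190, 2510]);
translate([0, 190, 0]) cube([190, 2420, 2510]);
translate([4350, 190, 0]) cube([190, 2420, 2510]);


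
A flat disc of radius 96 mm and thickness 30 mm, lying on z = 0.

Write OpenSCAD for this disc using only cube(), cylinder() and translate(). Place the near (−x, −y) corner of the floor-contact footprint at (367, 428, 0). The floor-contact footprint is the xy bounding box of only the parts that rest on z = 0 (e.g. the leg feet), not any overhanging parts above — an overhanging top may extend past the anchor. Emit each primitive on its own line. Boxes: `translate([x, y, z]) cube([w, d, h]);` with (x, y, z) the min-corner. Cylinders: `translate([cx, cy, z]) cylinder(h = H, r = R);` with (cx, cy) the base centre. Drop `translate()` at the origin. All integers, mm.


translate([463, 524, 0]) cylinder(h = 30, r = 96);


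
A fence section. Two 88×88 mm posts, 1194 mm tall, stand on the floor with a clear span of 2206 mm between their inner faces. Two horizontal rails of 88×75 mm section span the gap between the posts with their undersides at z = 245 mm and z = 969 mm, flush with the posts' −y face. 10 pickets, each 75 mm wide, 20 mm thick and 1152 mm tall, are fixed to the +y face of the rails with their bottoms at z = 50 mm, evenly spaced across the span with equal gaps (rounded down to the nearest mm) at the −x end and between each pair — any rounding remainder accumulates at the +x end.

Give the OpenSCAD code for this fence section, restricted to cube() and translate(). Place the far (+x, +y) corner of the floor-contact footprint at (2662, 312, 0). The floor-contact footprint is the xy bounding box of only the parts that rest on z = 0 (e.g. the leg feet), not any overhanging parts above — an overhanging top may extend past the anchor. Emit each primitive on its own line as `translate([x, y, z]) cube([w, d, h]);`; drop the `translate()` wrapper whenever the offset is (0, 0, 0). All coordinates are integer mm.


translate([280, 224, 0]) cube([88, 88, 1194]);
translate([2574, 224, 0]) cube([88, 88, 1194]);
translate([368, 224, 245]) cube([2206, 88, 75]);
translate([368, 224, 969]) cube([2206, 88, 75]);
translate([500, 312, 50]) cube([75, 20, 1152]);
translate([707, 312, 50]) cube([75, 20, 1152]);
translate([914, 312, 50]) cube([75, 20, 1152]);
translate([1121, 312, 50]) cube([75, 20, 1152]);
translate([1328, 312, 50]) cube([75, 20, 1152]);
translate([1535, 312, 50]) cube([75, 20, 1152]);
translate([1742, 312, 50]) cube([75, 20, 1152]);
translate([1949, 312, 50]) cube([75, 20, 1152]);
translate([2156, 312, 50]) cube([75, 20, 1152]);
translate([2363, 312, 50]) cube([75, 20, 1152]);


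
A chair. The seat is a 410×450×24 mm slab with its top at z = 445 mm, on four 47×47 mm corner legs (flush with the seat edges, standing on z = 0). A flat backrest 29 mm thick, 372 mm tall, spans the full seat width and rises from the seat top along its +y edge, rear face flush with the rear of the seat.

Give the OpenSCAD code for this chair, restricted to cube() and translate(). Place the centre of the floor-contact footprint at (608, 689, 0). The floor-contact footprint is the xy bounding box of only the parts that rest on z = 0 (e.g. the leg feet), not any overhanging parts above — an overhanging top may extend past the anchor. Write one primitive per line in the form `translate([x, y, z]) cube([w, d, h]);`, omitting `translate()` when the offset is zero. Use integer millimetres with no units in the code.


translate([403, 464, 421]) cube([410, 450, 24]);
translate([403, 464, 0]) cube([47, 47, 421]);
translate([766, 464, 0]) cube([47, 47, 421]);
translate([403, 867, 0]) cube([47, 47, 421]);
translate([766, 867, 0]) cube([47, 47, 421]);
translate([403, 885, 445]) cube([410, 29, 372]);


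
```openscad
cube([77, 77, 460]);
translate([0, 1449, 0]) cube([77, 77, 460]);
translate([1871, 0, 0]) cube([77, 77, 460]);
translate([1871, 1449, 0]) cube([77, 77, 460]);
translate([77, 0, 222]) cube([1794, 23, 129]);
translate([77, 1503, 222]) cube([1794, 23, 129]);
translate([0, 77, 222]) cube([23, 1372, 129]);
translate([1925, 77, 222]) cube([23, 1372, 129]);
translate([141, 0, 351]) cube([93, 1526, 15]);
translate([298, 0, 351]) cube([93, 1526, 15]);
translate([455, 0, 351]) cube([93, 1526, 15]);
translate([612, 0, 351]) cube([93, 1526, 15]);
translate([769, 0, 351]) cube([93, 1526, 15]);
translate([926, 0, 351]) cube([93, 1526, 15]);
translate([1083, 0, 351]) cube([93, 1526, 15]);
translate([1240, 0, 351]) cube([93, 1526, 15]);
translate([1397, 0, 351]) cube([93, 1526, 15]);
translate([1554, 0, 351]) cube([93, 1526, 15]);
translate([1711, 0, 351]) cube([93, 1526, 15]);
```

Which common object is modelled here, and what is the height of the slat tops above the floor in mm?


A bed frame. The slat-top height is 366 mm.

Four posts, four rails, and a row of slats — a bed frame. Slats sit on the rails at z = 222 + 129 = 351; with slat thickness 15, the top is 366 mm.


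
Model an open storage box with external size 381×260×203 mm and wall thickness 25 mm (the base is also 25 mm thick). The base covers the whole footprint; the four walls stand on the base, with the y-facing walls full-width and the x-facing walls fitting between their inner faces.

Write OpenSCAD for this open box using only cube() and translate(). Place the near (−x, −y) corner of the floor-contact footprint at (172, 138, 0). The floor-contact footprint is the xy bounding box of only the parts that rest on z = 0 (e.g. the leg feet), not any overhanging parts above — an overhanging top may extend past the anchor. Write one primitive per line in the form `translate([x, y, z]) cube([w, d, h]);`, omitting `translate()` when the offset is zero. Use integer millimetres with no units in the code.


translate([172, 138, 0]) cube([381, 260, 25]);
translate([172, 138, 25]) cube([381, 25, 178]);
translate([172, 373, 25]) cube([381, 25, 178]);
translate([172, 163, 25]) cube([25, 210, 178]);
translate([528, 163, 25]) cube([25, 210, 178]);


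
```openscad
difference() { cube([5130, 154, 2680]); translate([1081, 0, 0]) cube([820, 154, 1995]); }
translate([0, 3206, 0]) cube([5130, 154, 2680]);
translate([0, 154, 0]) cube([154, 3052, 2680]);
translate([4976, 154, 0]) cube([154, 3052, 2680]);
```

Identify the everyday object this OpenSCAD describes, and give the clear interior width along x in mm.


A single room. The interior width is 4822 mm.

Four walls enclosing a rectangle with a door in the front wall — a room. Outside width 5130 minus two 154 mm walls gives 4822 mm.


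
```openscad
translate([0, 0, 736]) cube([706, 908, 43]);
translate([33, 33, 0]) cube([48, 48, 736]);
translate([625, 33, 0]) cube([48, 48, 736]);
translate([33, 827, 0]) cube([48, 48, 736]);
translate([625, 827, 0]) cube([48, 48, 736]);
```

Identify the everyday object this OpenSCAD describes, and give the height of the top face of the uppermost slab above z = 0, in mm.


A table. The table height is 779 mm.

A 706×908×43 slab sits at z = 736 on four 48 mm square posts — a table. The top surface is at 736 + 43 = 779 mm.


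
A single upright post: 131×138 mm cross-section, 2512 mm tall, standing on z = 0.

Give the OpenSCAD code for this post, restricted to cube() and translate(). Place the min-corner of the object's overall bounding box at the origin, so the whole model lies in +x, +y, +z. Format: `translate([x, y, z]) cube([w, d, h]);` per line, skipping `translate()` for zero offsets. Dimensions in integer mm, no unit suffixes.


cube([131, 138, 2512]);


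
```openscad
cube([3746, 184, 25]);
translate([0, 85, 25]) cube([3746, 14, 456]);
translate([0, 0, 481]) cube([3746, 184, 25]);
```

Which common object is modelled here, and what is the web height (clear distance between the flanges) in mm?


An I-beam. The web height is 456 mm.

Two wide flanges with a thin centred web — an I-beam. Overall 506 mm minus two 25 mm flanges gives a web of 506 − 2·25 = 456 mm.


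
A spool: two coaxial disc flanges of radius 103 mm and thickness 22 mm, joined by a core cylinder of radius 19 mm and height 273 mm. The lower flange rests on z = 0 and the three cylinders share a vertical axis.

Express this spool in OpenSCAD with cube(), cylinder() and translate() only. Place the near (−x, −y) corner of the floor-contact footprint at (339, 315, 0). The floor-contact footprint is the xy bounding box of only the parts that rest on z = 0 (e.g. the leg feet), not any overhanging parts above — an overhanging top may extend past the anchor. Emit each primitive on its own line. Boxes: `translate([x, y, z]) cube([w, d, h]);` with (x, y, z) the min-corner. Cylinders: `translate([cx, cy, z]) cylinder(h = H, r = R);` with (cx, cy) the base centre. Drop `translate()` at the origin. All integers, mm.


translate([442, 418, 0]) cylinder(h = 22, r = 103);
translate([442, 418, 22]) cylinder(h = 273, r = 19);
translate([442, 418, 295]) cylinder(h = 22, r = 103);


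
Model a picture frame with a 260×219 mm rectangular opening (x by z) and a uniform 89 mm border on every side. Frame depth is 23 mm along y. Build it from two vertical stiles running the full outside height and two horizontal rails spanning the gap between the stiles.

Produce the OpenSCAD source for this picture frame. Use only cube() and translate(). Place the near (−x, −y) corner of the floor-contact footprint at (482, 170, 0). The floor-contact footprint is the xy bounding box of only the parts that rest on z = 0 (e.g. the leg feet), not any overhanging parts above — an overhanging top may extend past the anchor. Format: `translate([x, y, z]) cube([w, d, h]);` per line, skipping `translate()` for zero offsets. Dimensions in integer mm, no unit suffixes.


translate([482, 170, 0]) cube([89, 23, 397]);
translate([831, 170, 0]) cube([89, 23, 397]);
translate([571, 170, 0]) cube([260, 23, 89]);
translate([571, 170, 308]) cube([260, 23, 89]);


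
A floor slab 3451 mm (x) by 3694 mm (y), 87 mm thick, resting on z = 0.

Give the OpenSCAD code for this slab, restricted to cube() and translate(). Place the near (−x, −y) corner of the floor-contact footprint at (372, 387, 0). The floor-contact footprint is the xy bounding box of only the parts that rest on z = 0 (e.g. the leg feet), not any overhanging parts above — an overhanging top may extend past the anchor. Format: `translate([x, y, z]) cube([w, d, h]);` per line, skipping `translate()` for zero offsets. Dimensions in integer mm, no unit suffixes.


translate([372, 387, 0]) cube([3451, 3694, 87]);


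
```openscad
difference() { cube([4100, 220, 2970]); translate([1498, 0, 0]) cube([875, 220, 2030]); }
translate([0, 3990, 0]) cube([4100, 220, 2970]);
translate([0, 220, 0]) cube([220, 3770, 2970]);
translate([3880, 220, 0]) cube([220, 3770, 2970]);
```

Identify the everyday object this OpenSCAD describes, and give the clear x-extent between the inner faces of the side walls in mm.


A single room. The interior width is 3660 mm.

Four walls enclosing a rectangle with a door in the front wall — a room. Outside width 4100 minus two 220 mm walls gives 3660 mm.


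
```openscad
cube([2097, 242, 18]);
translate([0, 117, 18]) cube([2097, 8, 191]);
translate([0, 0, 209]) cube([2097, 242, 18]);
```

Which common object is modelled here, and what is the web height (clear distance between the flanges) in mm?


An I-beam. The web height is 191 mm.

Two wide flanges with a thin centred web — an I-beam. Overall 227 mm minus two 18 mm flanges gives a web of 227 − 2·18 = 191 mm.


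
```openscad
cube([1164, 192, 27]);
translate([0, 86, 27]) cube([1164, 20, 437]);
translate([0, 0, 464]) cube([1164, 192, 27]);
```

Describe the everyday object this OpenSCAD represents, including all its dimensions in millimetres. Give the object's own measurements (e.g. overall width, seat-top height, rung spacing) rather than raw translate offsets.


An I-beam lying along x, 1164 mm long. Overall section height 491 mm. Two flanges 192 mm wide (y) and 27 mm thick, one on the floor and one at the top; a web 20 mm thick runs between them, centred on the flange width.


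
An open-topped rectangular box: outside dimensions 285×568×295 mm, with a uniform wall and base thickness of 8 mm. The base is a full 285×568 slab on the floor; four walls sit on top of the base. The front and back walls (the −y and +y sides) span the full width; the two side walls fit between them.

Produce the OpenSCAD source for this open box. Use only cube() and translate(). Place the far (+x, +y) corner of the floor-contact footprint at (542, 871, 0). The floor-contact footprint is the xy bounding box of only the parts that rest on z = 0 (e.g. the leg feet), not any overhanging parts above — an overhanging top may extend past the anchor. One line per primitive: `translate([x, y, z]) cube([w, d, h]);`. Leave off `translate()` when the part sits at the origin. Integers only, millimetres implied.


translate([257, 303, 0]) cube([285, 568, 8]);
translate([257, 303, 8]) cube([285, 8, 287]);
translate([257, 863, 8]) cube([285, 8, 287]);
translate([257, 311, 8]) cube([8, 552, 287]);
translate([534, 311, 8]) cube([8, 552, 287]);


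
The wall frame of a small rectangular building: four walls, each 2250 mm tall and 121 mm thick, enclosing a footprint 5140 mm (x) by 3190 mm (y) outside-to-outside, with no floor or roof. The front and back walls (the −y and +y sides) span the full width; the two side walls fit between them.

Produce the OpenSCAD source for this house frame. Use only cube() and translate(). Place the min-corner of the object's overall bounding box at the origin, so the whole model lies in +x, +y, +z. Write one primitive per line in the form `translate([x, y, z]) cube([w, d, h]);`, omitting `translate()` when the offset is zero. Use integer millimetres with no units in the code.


cube([5140, 121, 2250]);
translate([0, 3069, 0]) cube([5140, 121, 2250]);
translate([0, 121, 0]) cube([121, 2948, 2250]);
translate([5019, 121, 0]) cube([121, 2948, 2250]);


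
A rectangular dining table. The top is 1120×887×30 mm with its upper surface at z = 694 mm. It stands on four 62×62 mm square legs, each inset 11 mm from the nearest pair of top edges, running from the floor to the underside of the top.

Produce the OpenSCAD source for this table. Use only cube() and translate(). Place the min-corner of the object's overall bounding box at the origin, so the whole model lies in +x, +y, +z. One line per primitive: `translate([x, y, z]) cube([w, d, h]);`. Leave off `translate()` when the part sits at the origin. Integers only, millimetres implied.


// leg_h = 694 - 30 = 664
translate([0, 0, 664]) cube([1120, 887, 30]);
translate([11, 11, 0]) cube([62, 62, 664]);
translate([1047, 11, 0]) cube([62, 62, 664]);
translate([11, 814, 0]) cube([62, 62, 664]);
translate([1047, 814, 0]) cube([62, 62, 664]);


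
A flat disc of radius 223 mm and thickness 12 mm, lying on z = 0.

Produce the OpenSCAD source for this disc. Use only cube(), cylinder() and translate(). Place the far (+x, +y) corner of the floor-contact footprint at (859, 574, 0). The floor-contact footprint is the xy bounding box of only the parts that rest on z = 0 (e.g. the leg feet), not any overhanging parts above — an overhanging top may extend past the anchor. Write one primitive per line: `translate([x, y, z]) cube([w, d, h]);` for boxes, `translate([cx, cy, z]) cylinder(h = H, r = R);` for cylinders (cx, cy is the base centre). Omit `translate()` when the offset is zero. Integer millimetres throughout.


translate([636, 351, 0]) cylinder(h = 12, r = 223);


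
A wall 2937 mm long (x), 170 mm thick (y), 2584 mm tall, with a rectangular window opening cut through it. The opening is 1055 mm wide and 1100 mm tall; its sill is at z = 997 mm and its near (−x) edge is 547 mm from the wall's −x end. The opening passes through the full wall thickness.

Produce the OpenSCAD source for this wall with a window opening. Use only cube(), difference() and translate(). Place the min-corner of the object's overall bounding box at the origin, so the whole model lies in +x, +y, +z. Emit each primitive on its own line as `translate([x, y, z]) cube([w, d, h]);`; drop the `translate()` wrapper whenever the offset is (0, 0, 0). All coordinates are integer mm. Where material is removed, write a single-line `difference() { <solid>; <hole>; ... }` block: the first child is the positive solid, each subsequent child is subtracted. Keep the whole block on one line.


difference() { cube([2937, 170, 2584]); translate([547, 0, 997]) cube([1055, 170, 1100]); }


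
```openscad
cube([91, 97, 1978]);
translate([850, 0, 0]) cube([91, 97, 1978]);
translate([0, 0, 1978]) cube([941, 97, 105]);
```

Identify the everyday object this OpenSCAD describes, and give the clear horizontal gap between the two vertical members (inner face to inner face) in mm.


A door frame. The clear opening width is 759 mm.

Two 1978 mm tall posts with a header on top — a door frame. The left jamb is 91 mm wide at x = 0; the right jamb starts at x = 850. The clear opening is 850 − 91 = 759 mm.


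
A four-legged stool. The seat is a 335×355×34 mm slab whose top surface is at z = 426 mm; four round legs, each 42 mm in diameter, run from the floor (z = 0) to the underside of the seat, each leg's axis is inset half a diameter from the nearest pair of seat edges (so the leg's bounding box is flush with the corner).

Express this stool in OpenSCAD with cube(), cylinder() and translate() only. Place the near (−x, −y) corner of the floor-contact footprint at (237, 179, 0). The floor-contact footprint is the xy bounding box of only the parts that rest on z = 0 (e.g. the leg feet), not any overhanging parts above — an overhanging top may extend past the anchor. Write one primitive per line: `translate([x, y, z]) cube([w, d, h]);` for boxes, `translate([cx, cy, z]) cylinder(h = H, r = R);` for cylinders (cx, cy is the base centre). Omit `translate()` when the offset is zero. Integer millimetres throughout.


translate([237, 179, 392]) cube([335, 355, 34]);
translate([258, 200, 0]) cylinder(h = 392, r = 21);
translate([551, 200, 0]) cylinder(h = 392, r = 21);
translate([258, 513, 0]) cylinder(h = 392, r = 21);
translate([551, 513, 0]) cylinder(h = 392, r = 21);


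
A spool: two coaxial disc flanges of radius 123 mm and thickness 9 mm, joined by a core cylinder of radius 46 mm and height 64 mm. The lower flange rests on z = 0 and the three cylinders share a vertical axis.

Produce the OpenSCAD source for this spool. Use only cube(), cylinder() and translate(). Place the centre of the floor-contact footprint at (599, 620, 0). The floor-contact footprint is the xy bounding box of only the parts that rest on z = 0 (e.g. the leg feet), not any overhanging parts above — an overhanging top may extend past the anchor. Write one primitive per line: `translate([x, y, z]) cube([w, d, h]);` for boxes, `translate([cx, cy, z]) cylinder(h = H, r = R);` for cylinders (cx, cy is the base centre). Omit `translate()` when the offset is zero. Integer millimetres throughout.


translate([599, 620, 0]) cylinder(h = 9, r = 123);
translate([599, 620, 9]) cylinder(h = 64, r = 46);
translate([599, 620, 73]) cylinder(h = 9, r = 123);


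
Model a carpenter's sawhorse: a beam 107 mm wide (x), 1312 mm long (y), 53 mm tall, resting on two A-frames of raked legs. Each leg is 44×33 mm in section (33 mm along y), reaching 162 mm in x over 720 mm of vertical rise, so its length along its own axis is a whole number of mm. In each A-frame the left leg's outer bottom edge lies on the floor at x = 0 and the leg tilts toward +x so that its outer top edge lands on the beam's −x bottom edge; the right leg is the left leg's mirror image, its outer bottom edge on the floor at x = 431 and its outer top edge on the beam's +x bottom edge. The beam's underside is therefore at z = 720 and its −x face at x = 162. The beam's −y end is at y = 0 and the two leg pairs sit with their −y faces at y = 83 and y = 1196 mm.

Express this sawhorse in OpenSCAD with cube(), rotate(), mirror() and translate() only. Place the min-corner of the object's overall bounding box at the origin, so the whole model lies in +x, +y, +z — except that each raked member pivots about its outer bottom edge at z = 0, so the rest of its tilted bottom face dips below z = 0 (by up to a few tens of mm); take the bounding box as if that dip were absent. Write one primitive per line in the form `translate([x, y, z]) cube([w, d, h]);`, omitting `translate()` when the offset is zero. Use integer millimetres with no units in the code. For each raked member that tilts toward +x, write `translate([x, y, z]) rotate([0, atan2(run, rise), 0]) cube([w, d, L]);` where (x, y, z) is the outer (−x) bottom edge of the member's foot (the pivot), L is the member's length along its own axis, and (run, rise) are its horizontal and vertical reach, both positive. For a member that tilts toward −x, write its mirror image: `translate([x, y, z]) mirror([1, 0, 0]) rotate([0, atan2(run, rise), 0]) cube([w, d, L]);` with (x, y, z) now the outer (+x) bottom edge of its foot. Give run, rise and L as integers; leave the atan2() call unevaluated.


translate([162, 0, 720]) cube([107, 1312, 53]);
translate([0, 83, 0]) rotate([0, atan2(162, 720), 0]) cube([44, 33, 738]);
translate([431, 83, 0]) mirror([1, 0, 0]) rotate([0, atan2(162, 720), 0]) cube([44, 33, 738]);
translate([0, 1196, 0]) rotate([0, atan2(162, 720), 0]) cube([44, 33, 738]);
translate([431, 1196, 0]) mirror([1, 0, 0]) rotate([0, atan2(162, 720), 0]) cube([44, 33, 738]);


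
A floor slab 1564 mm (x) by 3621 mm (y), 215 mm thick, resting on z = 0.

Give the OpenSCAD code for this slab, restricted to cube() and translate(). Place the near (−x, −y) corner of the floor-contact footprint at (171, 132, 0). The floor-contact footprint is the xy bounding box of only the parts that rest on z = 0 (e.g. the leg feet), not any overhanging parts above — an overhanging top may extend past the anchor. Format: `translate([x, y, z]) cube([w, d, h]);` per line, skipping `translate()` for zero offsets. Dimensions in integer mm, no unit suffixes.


translate([171, 132, 0]) cube([1564, 3621, 215]);


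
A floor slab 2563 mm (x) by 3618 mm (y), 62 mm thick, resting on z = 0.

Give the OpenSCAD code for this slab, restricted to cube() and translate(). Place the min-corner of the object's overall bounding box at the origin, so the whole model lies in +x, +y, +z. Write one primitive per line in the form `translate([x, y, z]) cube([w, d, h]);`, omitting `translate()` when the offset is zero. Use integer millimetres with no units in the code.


cube([2563, 3618, 62]);


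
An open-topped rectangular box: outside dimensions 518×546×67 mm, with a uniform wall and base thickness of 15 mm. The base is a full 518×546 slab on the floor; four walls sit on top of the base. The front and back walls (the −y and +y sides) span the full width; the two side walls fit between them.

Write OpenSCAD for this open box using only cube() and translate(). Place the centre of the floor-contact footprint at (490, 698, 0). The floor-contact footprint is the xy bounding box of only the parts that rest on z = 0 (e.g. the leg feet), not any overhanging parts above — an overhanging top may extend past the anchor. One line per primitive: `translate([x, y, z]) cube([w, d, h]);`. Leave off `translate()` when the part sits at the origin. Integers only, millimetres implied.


translate([231, 425, 0]) cube([518, 546, 15]);
translate([231, 425, 15]) cube([518, 15, 52]);
translate([231, 956, 15]) cube([518, 15, 52]);
translate([231, 440, 15]) cube([15, 516, 52]);
translate([734, 440, 15]) cube([15, 516, 52]);


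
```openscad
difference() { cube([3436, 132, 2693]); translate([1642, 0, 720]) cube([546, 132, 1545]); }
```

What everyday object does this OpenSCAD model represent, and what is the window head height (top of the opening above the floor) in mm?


A wall with a window opening. The window head height is 2265 mm.

A wall with a rectangular opening subtracted — a window. Sill at z = 720, opening 1545 mm tall, so the head is at 720 + 1545 = 2265 mm.


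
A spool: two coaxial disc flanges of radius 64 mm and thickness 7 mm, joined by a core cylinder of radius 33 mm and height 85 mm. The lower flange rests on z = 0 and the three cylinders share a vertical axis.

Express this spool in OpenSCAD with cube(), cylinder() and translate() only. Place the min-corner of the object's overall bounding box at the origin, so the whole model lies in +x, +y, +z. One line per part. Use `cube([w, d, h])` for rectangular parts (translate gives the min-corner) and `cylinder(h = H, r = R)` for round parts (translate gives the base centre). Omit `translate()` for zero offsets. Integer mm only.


translate([64, 64, 0]) cylinder(h = 7, r = 64);
translate([64, 64, 7]) cylinder(h = 85, r = 33);
translate([64, 64, 92]) cylinder(h = 7, r = 64);


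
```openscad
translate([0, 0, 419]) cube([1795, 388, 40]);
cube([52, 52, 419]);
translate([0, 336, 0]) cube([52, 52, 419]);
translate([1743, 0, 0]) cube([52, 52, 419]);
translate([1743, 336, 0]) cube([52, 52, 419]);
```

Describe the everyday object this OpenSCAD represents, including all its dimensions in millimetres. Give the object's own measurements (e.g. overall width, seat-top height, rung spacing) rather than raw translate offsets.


A long wooden bench with a 1795 mm (x) × 388 mm (y) seat, 40 mm thick, its top surface 459 mm above the floor. Four 52 mm square legs at the seat corners, flush with the edges, run from z = 0 to the seat underside.


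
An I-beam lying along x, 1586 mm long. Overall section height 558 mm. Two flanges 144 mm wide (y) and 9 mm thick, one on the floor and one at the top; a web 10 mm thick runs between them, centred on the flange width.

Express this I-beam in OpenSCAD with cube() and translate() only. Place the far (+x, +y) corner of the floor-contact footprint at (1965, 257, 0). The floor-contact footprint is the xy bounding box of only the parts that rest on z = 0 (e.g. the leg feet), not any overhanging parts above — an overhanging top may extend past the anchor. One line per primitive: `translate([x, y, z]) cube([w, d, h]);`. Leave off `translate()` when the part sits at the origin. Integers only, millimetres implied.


translate([379, 113, 0]) cube([1586, 144, 9]);
translate([379, 180, 9]) cube([1586, 10, 540]);
translate([379, 113, 549]) cube([1586, 144, 9]);


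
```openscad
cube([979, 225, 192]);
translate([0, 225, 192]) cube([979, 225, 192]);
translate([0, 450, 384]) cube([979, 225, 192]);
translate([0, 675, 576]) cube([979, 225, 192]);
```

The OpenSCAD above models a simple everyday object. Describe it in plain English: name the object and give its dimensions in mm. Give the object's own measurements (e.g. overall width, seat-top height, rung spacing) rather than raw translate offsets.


A straight staircase of 4 solid steps. Each step is 979 mm wide (x), 225 mm deep (y, the going) and 192 mm tall (the rise). The first step rests on the floor; each subsequent step sits one going further in +y and one rise higher in +z, directly behind and above the previous step with no overlap.


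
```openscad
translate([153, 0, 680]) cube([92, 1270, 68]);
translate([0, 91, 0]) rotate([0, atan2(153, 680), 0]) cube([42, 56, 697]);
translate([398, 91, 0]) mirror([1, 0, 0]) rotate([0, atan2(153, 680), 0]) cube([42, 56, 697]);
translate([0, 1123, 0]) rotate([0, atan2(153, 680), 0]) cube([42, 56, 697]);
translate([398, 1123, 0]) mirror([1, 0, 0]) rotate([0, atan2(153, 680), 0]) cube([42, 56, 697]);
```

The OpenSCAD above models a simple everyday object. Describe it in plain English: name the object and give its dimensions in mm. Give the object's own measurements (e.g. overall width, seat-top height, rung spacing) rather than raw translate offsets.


A sawhorse. A 92×1270×68 mm beam (x, y, z) sits on two A-frame leg pairs. Each pair is two raked legs of 42×56 mm section (56 mm along y) splaying symmetrically in x. Each leg rises 680 mm vertically over 153 mm of horizontal reach and is 697 mm long along its own axis. Every leg's outer bottom edge rests on the floor and its outer top edge meets a bottom edge of the beam — the left legs (tilting toward +x) meet the beam's −x bottom edge, the right legs (their mirror images, tilting toward −x) meet its +x bottom edge — so the leg tops tuck under the beam, the beam's underside is 680 mm above the floor, and the feet are 398 mm apart outside-to-outside with the beam centred between them. The two leg pairs are set in 91 mm from either end of the beam.


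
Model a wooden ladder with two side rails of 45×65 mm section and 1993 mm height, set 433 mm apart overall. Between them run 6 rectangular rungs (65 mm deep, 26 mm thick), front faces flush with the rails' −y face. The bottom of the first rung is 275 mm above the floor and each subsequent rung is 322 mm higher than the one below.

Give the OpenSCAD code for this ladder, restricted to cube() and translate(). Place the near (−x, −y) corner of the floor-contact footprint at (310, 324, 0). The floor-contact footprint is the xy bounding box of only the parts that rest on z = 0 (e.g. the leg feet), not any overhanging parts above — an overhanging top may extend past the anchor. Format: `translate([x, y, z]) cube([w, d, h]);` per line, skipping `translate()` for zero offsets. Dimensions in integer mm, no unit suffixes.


translate([310, 324, 0]) cube([45, 65, 1993]);
translate([698, 324, 0]) cube([45, 65, 1993]);
translate([355, 324, 275]) cube([343, 65, 26]);
translate([355, 324, 597]) cube([343, 65, 26]);
translate([355, 324, 919]) cube([343, 65, 26]);
translate([355, 324, 1241]) cube([343, 65, 26]);
translate([355, 324, 1563]) cube([343, 65, 26]);
translate([355, 324, 1885]) cube([343, 65, 26]);


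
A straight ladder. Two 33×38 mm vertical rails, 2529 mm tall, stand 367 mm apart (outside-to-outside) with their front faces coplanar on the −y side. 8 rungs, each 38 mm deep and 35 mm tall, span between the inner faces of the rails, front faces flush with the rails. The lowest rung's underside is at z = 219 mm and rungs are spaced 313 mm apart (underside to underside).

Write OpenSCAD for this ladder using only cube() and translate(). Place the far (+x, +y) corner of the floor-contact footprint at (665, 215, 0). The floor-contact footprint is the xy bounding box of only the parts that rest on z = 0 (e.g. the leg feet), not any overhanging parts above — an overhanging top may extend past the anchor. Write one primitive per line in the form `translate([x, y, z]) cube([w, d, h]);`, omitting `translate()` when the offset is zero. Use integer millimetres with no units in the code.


// rung span = 367 - 2*33 = 301
// rung[k] z = 219 + k*313
translate([298, 177, 0]) cube([33, 38, 2529]);
translate([632, 177, 0]) cube([33, 38, 2529]);
translate([331, 177, 219]) cube([301, 38, 35]);
translate([331, 177, 532]) cube([301, 38, 35]);
translate([331, 177, 845]) cube([301, 38, 35]);
translate([331, 177, 1158]) cube([301, 38, 35]);
translate([331, 177, 1471]) cube([301, 38, 35]);
translate([331, 177, 1784]) cube([301, 38, 35]);
translate([331, 177, 2097]) cube([301, 38, 35]);
translate([331, 177, 2410]) cube([301, 38, 35]);


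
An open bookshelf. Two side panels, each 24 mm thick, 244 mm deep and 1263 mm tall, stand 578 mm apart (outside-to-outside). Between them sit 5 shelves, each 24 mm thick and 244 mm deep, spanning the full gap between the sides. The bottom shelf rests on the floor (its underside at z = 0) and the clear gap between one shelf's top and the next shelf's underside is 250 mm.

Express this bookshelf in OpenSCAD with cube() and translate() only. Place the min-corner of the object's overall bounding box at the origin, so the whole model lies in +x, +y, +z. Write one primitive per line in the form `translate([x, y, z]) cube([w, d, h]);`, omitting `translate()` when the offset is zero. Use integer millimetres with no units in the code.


cube([24, 244, 1263]);
translate([554, 0, 0]) cube([24, 244, 1263]);
translate([24, 0, 0]) cube([530, 244, 24]);
translate([24, 0, 274]) cube([530, 244, 24]);
translate([24, 0, 548]) cube([530, 244, 24]);
translate([24, 0, 822]) cube([530, 244, 24]);
translate([24, 0, 1096]) cube([530, 244, 24]);


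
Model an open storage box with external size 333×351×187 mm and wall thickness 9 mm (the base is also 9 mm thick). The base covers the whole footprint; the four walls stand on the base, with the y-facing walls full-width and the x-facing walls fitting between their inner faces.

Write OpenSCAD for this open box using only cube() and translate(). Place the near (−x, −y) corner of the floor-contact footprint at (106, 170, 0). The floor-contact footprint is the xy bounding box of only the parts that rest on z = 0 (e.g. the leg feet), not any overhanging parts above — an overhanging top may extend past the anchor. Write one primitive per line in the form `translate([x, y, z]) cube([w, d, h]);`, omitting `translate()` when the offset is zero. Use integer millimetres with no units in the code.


translate([106, 170, 0]) cube([333, 351, 9]);
translate([106, 170, 9]) cube([333, 9, 178]);
translate([106, 512, 9]) cube([333, 9, 178]);
translate([106, 179, 9]) cube([9, 333, 178]);
translate([430, 179, 9]) cube([9, 333, 178]);


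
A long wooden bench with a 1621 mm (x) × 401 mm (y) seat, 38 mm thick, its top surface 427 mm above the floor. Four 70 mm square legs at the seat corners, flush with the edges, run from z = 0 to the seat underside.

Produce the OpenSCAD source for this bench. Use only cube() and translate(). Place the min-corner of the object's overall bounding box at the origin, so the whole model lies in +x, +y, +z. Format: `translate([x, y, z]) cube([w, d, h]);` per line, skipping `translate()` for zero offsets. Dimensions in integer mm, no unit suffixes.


translate([0, 0, 389]) cube([1621, 401, 38]);
cube([70, 70, 389]);
translate([0, 331, 0]) cube([70, 70, 389]);
translate([1551, 0, 0]) cube([70, 70, 389]);
translate([1551, 331, 0]) cube([70, 70, 389]);


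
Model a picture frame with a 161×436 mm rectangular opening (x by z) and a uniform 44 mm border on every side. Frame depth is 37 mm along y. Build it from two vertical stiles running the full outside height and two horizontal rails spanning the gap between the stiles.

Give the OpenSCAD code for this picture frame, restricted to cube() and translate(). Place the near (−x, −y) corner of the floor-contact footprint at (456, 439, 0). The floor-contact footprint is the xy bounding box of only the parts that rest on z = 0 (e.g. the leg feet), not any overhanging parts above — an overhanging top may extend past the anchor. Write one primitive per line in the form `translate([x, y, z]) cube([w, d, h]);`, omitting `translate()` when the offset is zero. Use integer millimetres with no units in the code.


translate([456, 439, 0]) cube([44, 37, 524]);
translate([661, 439, 0]) cube([44, 37, 524]);
translate([500, 439, 0]) cube([161, 37, 44]);
translate([500, 439, 480]) cube([161, 37, 44]);
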